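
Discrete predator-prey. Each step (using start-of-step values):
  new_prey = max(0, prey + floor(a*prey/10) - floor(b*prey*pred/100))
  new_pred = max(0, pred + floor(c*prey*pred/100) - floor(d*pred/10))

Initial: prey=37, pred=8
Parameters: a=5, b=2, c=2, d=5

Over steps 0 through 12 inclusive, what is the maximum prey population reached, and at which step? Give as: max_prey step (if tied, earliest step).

Step 1: prey: 37+18-5=50; pred: 8+5-4=9
Step 2: prey: 50+25-9=66; pred: 9+9-4=14
Step 3: prey: 66+33-18=81; pred: 14+18-7=25
Step 4: prey: 81+40-40=81; pred: 25+40-12=53
Step 5: prey: 81+40-85=36; pred: 53+85-26=112
Step 6: prey: 36+18-80=0; pred: 112+80-56=136
Step 7: prey: 0+0-0=0; pred: 136+0-68=68
Step 8: prey: 0+0-0=0; pred: 68+0-34=34
Step 9: prey: 0+0-0=0; pred: 34+0-17=17
Step 10: prey: 0+0-0=0; pred: 17+0-8=9
Step 11: prey: 0+0-0=0; pred: 9+0-4=5
Step 12: prey: 0+0-0=0; pred: 5+0-2=3
Max prey = 81 at step 3

Answer: 81 3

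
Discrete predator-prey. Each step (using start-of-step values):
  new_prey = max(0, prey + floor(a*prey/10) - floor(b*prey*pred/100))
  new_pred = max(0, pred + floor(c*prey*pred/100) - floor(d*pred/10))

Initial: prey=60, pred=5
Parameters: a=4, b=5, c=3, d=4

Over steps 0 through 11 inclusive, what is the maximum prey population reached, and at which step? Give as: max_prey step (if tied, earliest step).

Answer: 69 1

Derivation:
Step 1: prey: 60+24-15=69; pred: 5+9-2=12
Step 2: prey: 69+27-41=55; pred: 12+24-4=32
Step 3: prey: 55+22-88=0; pred: 32+52-12=72
Step 4: prey: 0+0-0=0; pred: 72+0-28=44
Step 5: prey: 0+0-0=0; pred: 44+0-17=27
Step 6: prey: 0+0-0=0; pred: 27+0-10=17
Step 7: prey: 0+0-0=0; pred: 17+0-6=11
Step 8: prey: 0+0-0=0; pred: 11+0-4=7
Step 9: prey: 0+0-0=0; pred: 7+0-2=5
Step 10: prey: 0+0-0=0; pred: 5+0-2=3
Step 11: prey: 0+0-0=0; pred: 3+0-1=2
Max prey = 69 at step 1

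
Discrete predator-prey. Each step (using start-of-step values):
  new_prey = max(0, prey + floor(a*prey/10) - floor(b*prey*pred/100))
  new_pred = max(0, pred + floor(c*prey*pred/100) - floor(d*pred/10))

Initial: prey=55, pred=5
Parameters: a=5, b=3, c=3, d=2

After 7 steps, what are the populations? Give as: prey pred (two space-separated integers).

Step 1: prey: 55+27-8=74; pred: 5+8-1=12
Step 2: prey: 74+37-26=85; pred: 12+26-2=36
Step 3: prey: 85+42-91=36; pred: 36+91-7=120
Step 4: prey: 36+18-129=0; pred: 120+129-24=225
Step 5: prey: 0+0-0=0; pred: 225+0-45=180
Step 6: prey: 0+0-0=0; pred: 180+0-36=144
Step 7: prey: 0+0-0=0; pred: 144+0-28=116

Answer: 0 116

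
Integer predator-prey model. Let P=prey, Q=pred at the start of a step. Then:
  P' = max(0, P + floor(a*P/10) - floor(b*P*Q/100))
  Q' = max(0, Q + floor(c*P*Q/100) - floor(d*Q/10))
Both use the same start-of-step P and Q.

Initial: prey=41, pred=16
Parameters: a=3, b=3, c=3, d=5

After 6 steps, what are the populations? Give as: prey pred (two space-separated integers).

Answer: 0 6

Derivation:
Step 1: prey: 41+12-19=34; pred: 16+19-8=27
Step 2: prey: 34+10-27=17; pred: 27+27-13=41
Step 3: prey: 17+5-20=2; pred: 41+20-20=41
Step 4: prey: 2+0-2=0; pred: 41+2-20=23
Step 5: prey: 0+0-0=0; pred: 23+0-11=12
Step 6: prey: 0+0-0=0; pred: 12+0-6=6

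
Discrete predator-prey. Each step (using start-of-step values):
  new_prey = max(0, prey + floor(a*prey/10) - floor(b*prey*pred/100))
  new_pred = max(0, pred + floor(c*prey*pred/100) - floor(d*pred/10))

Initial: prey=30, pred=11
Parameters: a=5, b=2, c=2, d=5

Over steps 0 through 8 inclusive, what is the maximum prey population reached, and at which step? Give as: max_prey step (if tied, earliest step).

Step 1: prey: 30+15-6=39; pred: 11+6-5=12
Step 2: prey: 39+19-9=49; pred: 12+9-6=15
Step 3: prey: 49+24-14=59; pred: 15+14-7=22
Step 4: prey: 59+29-25=63; pred: 22+25-11=36
Step 5: prey: 63+31-45=49; pred: 36+45-18=63
Step 6: prey: 49+24-61=12; pred: 63+61-31=93
Step 7: prey: 12+6-22=0; pred: 93+22-46=69
Step 8: prey: 0+0-0=0; pred: 69+0-34=35
Max prey = 63 at step 4

Answer: 63 4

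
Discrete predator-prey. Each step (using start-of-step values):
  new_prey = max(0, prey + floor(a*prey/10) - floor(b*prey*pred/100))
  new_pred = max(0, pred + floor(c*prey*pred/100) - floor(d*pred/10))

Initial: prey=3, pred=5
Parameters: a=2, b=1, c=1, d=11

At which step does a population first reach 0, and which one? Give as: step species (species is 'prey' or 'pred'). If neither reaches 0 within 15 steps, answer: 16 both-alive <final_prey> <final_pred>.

Answer: 1 pred

Derivation:
Step 1: prey: 3+0-0=3; pred: 5+0-5=0
First extinction: pred at step 1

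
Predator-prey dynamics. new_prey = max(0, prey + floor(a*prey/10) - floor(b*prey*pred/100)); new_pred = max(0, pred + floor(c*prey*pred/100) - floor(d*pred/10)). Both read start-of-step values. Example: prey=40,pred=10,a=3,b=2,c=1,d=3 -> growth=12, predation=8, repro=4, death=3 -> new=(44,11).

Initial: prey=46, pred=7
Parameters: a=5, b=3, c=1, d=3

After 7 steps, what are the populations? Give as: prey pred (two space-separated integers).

Answer: 0 58

Derivation:
Step 1: prey: 46+23-9=60; pred: 7+3-2=8
Step 2: prey: 60+30-14=76; pred: 8+4-2=10
Step 3: prey: 76+38-22=92; pred: 10+7-3=14
Step 4: prey: 92+46-38=100; pred: 14+12-4=22
Step 5: prey: 100+50-66=84; pred: 22+22-6=38
Step 6: prey: 84+42-95=31; pred: 38+31-11=58
Step 7: prey: 31+15-53=0; pred: 58+17-17=58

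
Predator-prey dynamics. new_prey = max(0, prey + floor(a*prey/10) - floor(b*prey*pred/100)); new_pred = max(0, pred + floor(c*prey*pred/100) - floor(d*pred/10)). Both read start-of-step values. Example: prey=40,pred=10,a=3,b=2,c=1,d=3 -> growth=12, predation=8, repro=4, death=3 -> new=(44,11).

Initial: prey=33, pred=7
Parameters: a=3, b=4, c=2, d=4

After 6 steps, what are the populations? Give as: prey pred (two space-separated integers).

Step 1: prey: 33+9-9=33; pred: 7+4-2=9
Step 2: prey: 33+9-11=31; pred: 9+5-3=11
Step 3: prey: 31+9-13=27; pred: 11+6-4=13
Step 4: prey: 27+8-14=21; pred: 13+7-5=15
Step 5: prey: 21+6-12=15; pred: 15+6-6=15
Step 6: prey: 15+4-9=10; pred: 15+4-6=13

Answer: 10 13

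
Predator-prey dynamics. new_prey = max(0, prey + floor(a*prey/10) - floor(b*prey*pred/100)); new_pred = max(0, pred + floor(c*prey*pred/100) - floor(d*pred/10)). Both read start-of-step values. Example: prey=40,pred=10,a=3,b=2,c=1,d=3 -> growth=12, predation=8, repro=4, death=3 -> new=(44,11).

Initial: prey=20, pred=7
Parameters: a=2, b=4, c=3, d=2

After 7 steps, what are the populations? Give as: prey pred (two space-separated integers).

Answer: 1 13

Derivation:
Step 1: prey: 20+4-5=19; pred: 7+4-1=10
Step 2: prey: 19+3-7=15; pred: 10+5-2=13
Step 3: prey: 15+3-7=11; pred: 13+5-2=16
Step 4: prey: 11+2-7=6; pred: 16+5-3=18
Step 5: prey: 6+1-4=3; pred: 18+3-3=18
Step 6: prey: 3+0-2=1; pred: 18+1-3=16
Step 7: prey: 1+0-0=1; pred: 16+0-3=13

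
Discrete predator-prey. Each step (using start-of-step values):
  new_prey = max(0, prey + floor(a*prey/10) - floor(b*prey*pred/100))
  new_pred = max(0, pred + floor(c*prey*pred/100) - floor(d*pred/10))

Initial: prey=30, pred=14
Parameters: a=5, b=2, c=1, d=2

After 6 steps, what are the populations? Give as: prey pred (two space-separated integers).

Answer: 36 51

Derivation:
Step 1: prey: 30+15-8=37; pred: 14+4-2=16
Step 2: prey: 37+18-11=44; pred: 16+5-3=18
Step 3: prey: 44+22-15=51; pred: 18+7-3=22
Step 4: prey: 51+25-22=54; pred: 22+11-4=29
Step 5: prey: 54+27-31=50; pred: 29+15-5=39
Step 6: prey: 50+25-39=36; pred: 39+19-7=51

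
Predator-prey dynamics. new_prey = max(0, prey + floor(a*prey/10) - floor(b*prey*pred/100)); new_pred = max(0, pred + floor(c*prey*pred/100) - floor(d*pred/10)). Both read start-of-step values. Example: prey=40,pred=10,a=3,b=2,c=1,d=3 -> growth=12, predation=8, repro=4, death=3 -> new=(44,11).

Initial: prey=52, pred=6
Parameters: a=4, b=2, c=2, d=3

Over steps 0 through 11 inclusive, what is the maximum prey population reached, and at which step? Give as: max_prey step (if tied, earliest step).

Answer: 78 2

Derivation:
Step 1: prey: 52+20-6=66; pred: 6+6-1=11
Step 2: prey: 66+26-14=78; pred: 11+14-3=22
Step 3: prey: 78+31-34=75; pred: 22+34-6=50
Step 4: prey: 75+30-75=30; pred: 50+75-15=110
Step 5: prey: 30+12-66=0; pred: 110+66-33=143
Step 6: prey: 0+0-0=0; pred: 143+0-42=101
Step 7: prey: 0+0-0=0; pred: 101+0-30=71
Step 8: prey: 0+0-0=0; pred: 71+0-21=50
Step 9: prey: 0+0-0=0; pred: 50+0-15=35
Step 10: prey: 0+0-0=0; pred: 35+0-10=25
Step 11: prey: 0+0-0=0; pred: 25+0-7=18
Max prey = 78 at step 2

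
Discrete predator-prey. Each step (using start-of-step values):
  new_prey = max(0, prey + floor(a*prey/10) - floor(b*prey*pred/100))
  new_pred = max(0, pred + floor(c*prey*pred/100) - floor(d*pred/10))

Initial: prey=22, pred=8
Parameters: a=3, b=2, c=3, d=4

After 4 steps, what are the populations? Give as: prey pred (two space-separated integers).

Step 1: prey: 22+6-3=25; pred: 8+5-3=10
Step 2: prey: 25+7-5=27; pred: 10+7-4=13
Step 3: prey: 27+8-7=28; pred: 13+10-5=18
Step 4: prey: 28+8-10=26; pred: 18+15-7=26

Answer: 26 26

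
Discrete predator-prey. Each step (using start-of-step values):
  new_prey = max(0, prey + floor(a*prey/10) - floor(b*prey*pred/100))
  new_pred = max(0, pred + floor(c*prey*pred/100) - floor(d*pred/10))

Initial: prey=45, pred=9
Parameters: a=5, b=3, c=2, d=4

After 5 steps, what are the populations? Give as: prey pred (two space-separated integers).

Step 1: prey: 45+22-12=55; pred: 9+8-3=14
Step 2: prey: 55+27-23=59; pred: 14+15-5=24
Step 3: prey: 59+29-42=46; pred: 24+28-9=43
Step 4: prey: 46+23-59=10; pred: 43+39-17=65
Step 5: prey: 10+5-19=0; pred: 65+13-26=52

Answer: 0 52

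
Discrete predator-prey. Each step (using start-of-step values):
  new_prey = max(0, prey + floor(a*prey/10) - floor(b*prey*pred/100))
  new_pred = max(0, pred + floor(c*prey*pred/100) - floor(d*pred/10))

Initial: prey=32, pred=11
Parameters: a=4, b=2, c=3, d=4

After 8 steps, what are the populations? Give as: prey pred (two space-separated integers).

Step 1: prey: 32+12-7=37; pred: 11+10-4=17
Step 2: prey: 37+14-12=39; pred: 17+18-6=29
Step 3: prey: 39+15-22=32; pred: 29+33-11=51
Step 4: prey: 32+12-32=12; pred: 51+48-20=79
Step 5: prey: 12+4-18=0; pred: 79+28-31=76
Step 6: prey: 0+0-0=0; pred: 76+0-30=46
Step 7: prey: 0+0-0=0; pred: 46+0-18=28
Step 8: prey: 0+0-0=0; pred: 28+0-11=17

Answer: 0 17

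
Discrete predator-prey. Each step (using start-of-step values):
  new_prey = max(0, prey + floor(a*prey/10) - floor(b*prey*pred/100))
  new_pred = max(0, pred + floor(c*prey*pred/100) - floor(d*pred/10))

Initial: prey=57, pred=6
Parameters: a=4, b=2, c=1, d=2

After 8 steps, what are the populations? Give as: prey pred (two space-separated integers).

Answer: 0 69

Derivation:
Step 1: prey: 57+22-6=73; pred: 6+3-1=8
Step 2: prey: 73+29-11=91; pred: 8+5-1=12
Step 3: prey: 91+36-21=106; pred: 12+10-2=20
Step 4: prey: 106+42-42=106; pred: 20+21-4=37
Step 5: prey: 106+42-78=70; pred: 37+39-7=69
Step 6: prey: 70+28-96=2; pred: 69+48-13=104
Step 7: prey: 2+0-4=0; pred: 104+2-20=86
Step 8: prey: 0+0-0=0; pred: 86+0-17=69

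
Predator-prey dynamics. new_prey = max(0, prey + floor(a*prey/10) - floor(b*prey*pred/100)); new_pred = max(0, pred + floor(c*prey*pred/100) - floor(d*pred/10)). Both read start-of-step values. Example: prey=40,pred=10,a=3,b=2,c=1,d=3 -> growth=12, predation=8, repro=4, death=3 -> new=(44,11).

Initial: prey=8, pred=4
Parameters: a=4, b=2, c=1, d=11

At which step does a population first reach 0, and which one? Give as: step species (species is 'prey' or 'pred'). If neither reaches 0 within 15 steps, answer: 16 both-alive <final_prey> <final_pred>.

Answer: 1 pred

Derivation:
Step 1: prey: 8+3-0=11; pred: 4+0-4=0
First extinction: pred at step 1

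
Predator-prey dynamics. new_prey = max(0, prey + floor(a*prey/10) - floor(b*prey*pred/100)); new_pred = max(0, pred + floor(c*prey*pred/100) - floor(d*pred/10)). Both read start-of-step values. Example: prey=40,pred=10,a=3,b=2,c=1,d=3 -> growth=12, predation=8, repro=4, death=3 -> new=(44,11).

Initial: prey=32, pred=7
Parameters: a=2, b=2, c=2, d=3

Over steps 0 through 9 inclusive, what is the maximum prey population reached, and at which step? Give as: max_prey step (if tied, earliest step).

Answer: 34 1

Derivation:
Step 1: prey: 32+6-4=34; pred: 7+4-2=9
Step 2: prey: 34+6-6=34; pred: 9+6-2=13
Step 3: prey: 34+6-8=32; pred: 13+8-3=18
Step 4: prey: 32+6-11=27; pred: 18+11-5=24
Step 5: prey: 27+5-12=20; pred: 24+12-7=29
Step 6: prey: 20+4-11=13; pred: 29+11-8=32
Step 7: prey: 13+2-8=7; pred: 32+8-9=31
Step 8: prey: 7+1-4=4; pred: 31+4-9=26
Step 9: prey: 4+0-2=2; pred: 26+2-7=21
Max prey = 34 at step 1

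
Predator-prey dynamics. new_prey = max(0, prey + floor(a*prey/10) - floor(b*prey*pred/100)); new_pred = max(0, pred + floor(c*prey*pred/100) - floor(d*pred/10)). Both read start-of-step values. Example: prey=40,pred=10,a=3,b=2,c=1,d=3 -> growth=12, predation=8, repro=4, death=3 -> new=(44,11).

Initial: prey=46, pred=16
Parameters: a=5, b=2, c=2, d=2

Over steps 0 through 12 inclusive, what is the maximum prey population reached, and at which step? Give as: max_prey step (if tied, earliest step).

Step 1: prey: 46+23-14=55; pred: 16+14-3=27
Step 2: prey: 55+27-29=53; pred: 27+29-5=51
Step 3: prey: 53+26-54=25; pred: 51+54-10=95
Step 4: prey: 25+12-47=0; pred: 95+47-19=123
Step 5: prey: 0+0-0=0; pred: 123+0-24=99
Step 6: prey: 0+0-0=0; pred: 99+0-19=80
Step 7: prey: 0+0-0=0; pred: 80+0-16=64
Step 8: prey: 0+0-0=0; pred: 64+0-12=52
Step 9: prey: 0+0-0=0; pred: 52+0-10=42
Step 10: prey: 0+0-0=0; pred: 42+0-8=34
Step 11: prey: 0+0-0=0; pred: 34+0-6=28
Step 12: prey: 0+0-0=0; pred: 28+0-5=23
Max prey = 55 at step 1

Answer: 55 1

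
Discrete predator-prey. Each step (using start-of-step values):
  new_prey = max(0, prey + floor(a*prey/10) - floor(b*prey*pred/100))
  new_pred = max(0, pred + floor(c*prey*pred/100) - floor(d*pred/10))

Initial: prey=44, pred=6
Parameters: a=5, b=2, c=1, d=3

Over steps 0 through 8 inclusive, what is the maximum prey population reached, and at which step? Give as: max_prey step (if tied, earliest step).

Answer: 135 4

Derivation:
Step 1: prey: 44+22-5=61; pred: 6+2-1=7
Step 2: prey: 61+30-8=83; pred: 7+4-2=9
Step 3: prey: 83+41-14=110; pred: 9+7-2=14
Step 4: prey: 110+55-30=135; pred: 14+15-4=25
Step 5: prey: 135+67-67=135; pred: 25+33-7=51
Step 6: prey: 135+67-137=65; pred: 51+68-15=104
Step 7: prey: 65+32-135=0; pred: 104+67-31=140
Step 8: prey: 0+0-0=0; pred: 140+0-42=98
Max prey = 135 at step 4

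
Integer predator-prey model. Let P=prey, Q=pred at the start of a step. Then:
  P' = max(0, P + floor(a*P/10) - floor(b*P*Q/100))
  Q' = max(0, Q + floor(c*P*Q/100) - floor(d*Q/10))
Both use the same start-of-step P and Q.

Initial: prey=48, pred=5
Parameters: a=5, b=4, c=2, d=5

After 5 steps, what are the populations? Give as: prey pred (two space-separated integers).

Answer: 0 67

Derivation:
Step 1: prey: 48+24-9=63; pred: 5+4-2=7
Step 2: prey: 63+31-17=77; pred: 7+8-3=12
Step 3: prey: 77+38-36=79; pred: 12+18-6=24
Step 4: prey: 79+39-75=43; pred: 24+37-12=49
Step 5: prey: 43+21-84=0; pred: 49+42-24=67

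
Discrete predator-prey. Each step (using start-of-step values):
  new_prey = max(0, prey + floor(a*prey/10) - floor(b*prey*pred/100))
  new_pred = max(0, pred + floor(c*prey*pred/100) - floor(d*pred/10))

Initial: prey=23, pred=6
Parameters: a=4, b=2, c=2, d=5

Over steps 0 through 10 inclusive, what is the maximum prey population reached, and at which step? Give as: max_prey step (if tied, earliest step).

Answer: 77 6

Derivation:
Step 1: prey: 23+9-2=30; pred: 6+2-3=5
Step 2: prey: 30+12-3=39; pred: 5+3-2=6
Step 3: prey: 39+15-4=50; pred: 6+4-3=7
Step 4: prey: 50+20-7=63; pred: 7+7-3=11
Step 5: prey: 63+25-13=75; pred: 11+13-5=19
Step 6: prey: 75+30-28=77; pred: 19+28-9=38
Step 7: prey: 77+30-58=49; pred: 38+58-19=77
Step 8: prey: 49+19-75=0; pred: 77+75-38=114
Step 9: prey: 0+0-0=0; pred: 114+0-57=57
Step 10: prey: 0+0-0=0; pred: 57+0-28=29
Max prey = 77 at step 6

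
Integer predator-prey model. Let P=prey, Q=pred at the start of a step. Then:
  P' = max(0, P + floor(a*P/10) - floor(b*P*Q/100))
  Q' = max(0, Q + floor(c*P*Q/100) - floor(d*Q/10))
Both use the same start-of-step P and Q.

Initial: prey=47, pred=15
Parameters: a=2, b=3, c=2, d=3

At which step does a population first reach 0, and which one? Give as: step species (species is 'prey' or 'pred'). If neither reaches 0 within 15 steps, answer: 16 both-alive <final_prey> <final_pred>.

Answer: 4 prey

Derivation:
Step 1: prey: 47+9-21=35; pred: 15+14-4=25
Step 2: prey: 35+7-26=16; pred: 25+17-7=35
Step 3: prey: 16+3-16=3; pred: 35+11-10=36
Step 4: prey: 3+0-3=0; pred: 36+2-10=28
First extinction: prey at step 4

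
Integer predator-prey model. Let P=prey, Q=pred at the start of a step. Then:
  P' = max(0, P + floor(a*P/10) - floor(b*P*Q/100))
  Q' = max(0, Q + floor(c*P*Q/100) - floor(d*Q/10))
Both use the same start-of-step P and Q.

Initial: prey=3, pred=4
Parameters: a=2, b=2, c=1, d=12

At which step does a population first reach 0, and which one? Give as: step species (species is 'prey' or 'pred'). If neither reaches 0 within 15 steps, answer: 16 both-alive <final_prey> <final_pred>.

Answer: 1 pred

Derivation:
Step 1: prey: 3+0-0=3; pred: 4+0-4=0
First extinction: pred at step 1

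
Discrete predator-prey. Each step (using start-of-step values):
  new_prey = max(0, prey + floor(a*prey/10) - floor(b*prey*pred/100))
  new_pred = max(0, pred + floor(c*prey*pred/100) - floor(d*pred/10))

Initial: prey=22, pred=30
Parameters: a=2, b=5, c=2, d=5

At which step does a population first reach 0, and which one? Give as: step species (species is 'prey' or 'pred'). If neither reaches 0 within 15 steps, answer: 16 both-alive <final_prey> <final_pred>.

Step 1: prey: 22+4-33=0; pred: 30+13-15=28
First extinction: prey at step 1

Answer: 1 prey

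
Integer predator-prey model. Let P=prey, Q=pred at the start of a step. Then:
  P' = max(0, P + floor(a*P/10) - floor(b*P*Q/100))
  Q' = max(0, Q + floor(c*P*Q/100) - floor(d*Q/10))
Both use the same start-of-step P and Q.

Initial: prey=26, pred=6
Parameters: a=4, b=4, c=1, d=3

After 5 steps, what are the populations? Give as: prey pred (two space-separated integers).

Step 1: prey: 26+10-6=30; pred: 6+1-1=6
Step 2: prey: 30+12-7=35; pred: 6+1-1=6
Step 3: prey: 35+14-8=41; pred: 6+2-1=7
Step 4: prey: 41+16-11=46; pred: 7+2-2=7
Step 5: prey: 46+18-12=52; pred: 7+3-2=8

Answer: 52 8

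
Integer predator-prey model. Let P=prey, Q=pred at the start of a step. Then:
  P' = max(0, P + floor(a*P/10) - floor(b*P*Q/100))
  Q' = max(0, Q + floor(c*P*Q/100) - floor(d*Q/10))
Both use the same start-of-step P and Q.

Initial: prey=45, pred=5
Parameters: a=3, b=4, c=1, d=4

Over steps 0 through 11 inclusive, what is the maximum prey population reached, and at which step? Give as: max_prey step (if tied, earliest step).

Answer: 72 6

Derivation:
Step 1: prey: 45+13-9=49; pred: 5+2-2=5
Step 2: prey: 49+14-9=54; pred: 5+2-2=5
Step 3: prey: 54+16-10=60; pred: 5+2-2=5
Step 4: prey: 60+18-12=66; pred: 5+3-2=6
Step 5: prey: 66+19-15=70; pred: 6+3-2=7
Step 6: prey: 70+21-19=72; pred: 7+4-2=9
Step 7: prey: 72+21-25=68; pred: 9+6-3=12
Step 8: prey: 68+20-32=56; pred: 12+8-4=16
Step 9: prey: 56+16-35=37; pred: 16+8-6=18
Step 10: prey: 37+11-26=22; pred: 18+6-7=17
Step 11: prey: 22+6-14=14; pred: 17+3-6=14
Max prey = 72 at step 6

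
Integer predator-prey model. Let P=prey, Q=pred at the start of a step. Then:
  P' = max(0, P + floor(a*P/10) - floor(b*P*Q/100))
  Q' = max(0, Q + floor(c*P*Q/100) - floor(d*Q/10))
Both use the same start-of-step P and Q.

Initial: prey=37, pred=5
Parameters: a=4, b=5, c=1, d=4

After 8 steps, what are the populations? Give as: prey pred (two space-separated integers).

Step 1: prey: 37+14-9=42; pred: 5+1-2=4
Step 2: prey: 42+16-8=50; pred: 4+1-1=4
Step 3: prey: 50+20-10=60; pred: 4+2-1=5
Step 4: prey: 60+24-15=69; pred: 5+3-2=6
Step 5: prey: 69+27-20=76; pred: 6+4-2=8
Step 6: prey: 76+30-30=76; pred: 8+6-3=11
Step 7: prey: 76+30-41=65; pred: 11+8-4=15
Step 8: prey: 65+26-48=43; pred: 15+9-6=18

Answer: 43 18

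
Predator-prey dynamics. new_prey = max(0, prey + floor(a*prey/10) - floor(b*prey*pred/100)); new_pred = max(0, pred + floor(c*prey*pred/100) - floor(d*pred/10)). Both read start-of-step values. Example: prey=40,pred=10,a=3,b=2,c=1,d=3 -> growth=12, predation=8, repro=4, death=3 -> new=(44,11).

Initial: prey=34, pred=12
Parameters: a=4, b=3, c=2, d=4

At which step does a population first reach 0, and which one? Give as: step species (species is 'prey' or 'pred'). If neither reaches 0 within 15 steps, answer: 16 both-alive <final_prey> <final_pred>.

Answer: 16 both-alive 22 2

Derivation:
Step 1: prey: 34+13-12=35; pred: 12+8-4=16
Step 2: prey: 35+14-16=33; pred: 16+11-6=21
Step 3: prey: 33+13-20=26; pred: 21+13-8=26
Step 4: prey: 26+10-20=16; pred: 26+13-10=29
Step 5: prey: 16+6-13=9; pred: 29+9-11=27
Step 6: prey: 9+3-7=5; pred: 27+4-10=21
Step 7: prey: 5+2-3=4; pred: 21+2-8=15
Step 8: prey: 4+1-1=4; pred: 15+1-6=10
Step 9: prey: 4+1-1=4; pred: 10+0-4=6
Step 10: prey: 4+1-0=5; pred: 6+0-2=4
Step 11: prey: 5+2-0=7; pred: 4+0-1=3
Step 12: prey: 7+2-0=9; pred: 3+0-1=2
Step 13: prey: 9+3-0=12; pred: 2+0-0=2
Step 14: prey: 12+4-0=16; pred: 2+0-0=2
Step 15: prey: 16+6-0=22; pred: 2+0-0=2
No extinction within 15 steps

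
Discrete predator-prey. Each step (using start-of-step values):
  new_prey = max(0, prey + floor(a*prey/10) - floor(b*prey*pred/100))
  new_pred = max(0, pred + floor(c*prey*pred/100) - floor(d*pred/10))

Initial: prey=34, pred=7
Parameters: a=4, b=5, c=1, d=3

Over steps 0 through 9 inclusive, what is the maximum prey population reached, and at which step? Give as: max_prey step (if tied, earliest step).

Step 1: prey: 34+13-11=36; pred: 7+2-2=7
Step 2: prey: 36+14-12=38; pred: 7+2-2=7
Step 3: prey: 38+15-13=40; pred: 7+2-2=7
Step 4: prey: 40+16-14=42; pred: 7+2-2=7
Step 5: prey: 42+16-14=44; pred: 7+2-2=7
Step 6: prey: 44+17-15=46; pred: 7+3-2=8
Step 7: prey: 46+18-18=46; pred: 8+3-2=9
Step 8: prey: 46+18-20=44; pred: 9+4-2=11
Step 9: prey: 44+17-24=37; pred: 11+4-3=12
Max prey = 46 at step 6

Answer: 46 6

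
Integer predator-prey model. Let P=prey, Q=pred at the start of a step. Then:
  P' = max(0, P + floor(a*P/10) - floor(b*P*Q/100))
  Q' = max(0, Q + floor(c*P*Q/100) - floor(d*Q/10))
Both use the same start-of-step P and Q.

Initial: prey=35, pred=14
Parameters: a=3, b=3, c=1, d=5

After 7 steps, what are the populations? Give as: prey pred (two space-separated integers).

Step 1: prey: 35+10-14=31; pred: 14+4-7=11
Step 2: prey: 31+9-10=30; pred: 11+3-5=9
Step 3: prey: 30+9-8=31; pred: 9+2-4=7
Step 4: prey: 31+9-6=34; pred: 7+2-3=6
Step 5: prey: 34+10-6=38; pred: 6+2-3=5
Step 6: prey: 38+11-5=44; pred: 5+1-2=4
Step 7: prey: 44+13-5=52; pred: 4+1-2=3

Answer: 52 3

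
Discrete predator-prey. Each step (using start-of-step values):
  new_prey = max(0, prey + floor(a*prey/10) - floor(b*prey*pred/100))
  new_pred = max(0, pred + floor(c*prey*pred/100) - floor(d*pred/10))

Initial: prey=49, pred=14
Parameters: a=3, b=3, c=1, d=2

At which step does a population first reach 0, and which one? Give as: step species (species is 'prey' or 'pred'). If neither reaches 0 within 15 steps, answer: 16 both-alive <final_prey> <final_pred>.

Step 1: prey: 49+14-20=43; pred: 14+6-2=18
Step 2: prey: 43+12-23=32; pred: 18+7-3=22
Step 3: prey: 32+9-21=20; pred: 22+7-4=25
Step 4: prey: 20+6-15=11; pred: 25+5-5=25
Step 5: prey: 11+3-8=6; pred: 25+2-5=22
Step 6: prey: 6+1-3=4; pred: 22+1-4=19
Step 7: prey: 4+1-2=3; pred: 19+0-3=16
Step 8: prey: 3+0-1=2; pred: 16+0-3=13
Step 9: prey: 2+0-0=2; pred: 13+0-2=11
Step 10: prey: 2+0-0=2; pred: 11+0-2=9
Step 11: prey: 2+0-0=2; pred: 9+0-1=8
Step 12: prey: 2+0-0=2; pred: 8+0-1=7
Step 13: prey: 2+0-0=2; pred: 7+0-1=6
Step 14: prey: 2+0-0=2; pred: 6+0-1=5
Step 15: prey: 2+0-0=2; pred: 5+0-1=4
No extinction within 15 steps

Answer: 16 both-alive 2 4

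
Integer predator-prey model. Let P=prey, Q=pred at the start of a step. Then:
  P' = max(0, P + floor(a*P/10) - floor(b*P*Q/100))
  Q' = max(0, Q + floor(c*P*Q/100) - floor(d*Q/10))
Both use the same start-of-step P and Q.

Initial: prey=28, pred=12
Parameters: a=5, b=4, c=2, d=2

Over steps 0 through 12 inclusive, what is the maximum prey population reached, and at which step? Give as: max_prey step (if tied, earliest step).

Answer: 29 1

Derivation:
Step 1: prey: 28+14-13=29; pred: 12+6-2=16
Step 2: prey: 29+14-18=25; pred: 16+9-3=22
Step 3: prey: 25+12-22=15; pred: 22+11-4=29
Step 4: prey: 15+7-17=5; pred: 29+8-5=32
Step 5: prey: 5+2-6=1; pred: 32+3-6=29
Step 6: prey: 1+0-1=0; pred: 29+0-5=24
Step 7: prey: 0+0-0=0; pred: 24+0-4=20
Step 8: prey: 0+0-0=0; pred: 20+0-4=16
Step 9: prey: 0+0-0=0; pred: 16+0-3=13
Step 10: prey: 0+0-0=0; pred: 13+0-2=11
Step 11: prey: 0+0-0=0; pred: 11+0-2=9
Step 12: prey: 0+0-0=0; pred: 9+0-1=8
Max prey = 29 at step 1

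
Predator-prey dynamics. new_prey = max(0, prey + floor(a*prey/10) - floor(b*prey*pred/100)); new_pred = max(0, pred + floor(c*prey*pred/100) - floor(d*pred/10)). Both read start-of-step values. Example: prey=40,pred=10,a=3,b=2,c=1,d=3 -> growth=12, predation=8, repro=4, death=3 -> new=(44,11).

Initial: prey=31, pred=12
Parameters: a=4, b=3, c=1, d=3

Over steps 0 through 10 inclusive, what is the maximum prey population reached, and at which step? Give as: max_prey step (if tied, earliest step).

Answer: 37 4

Derivation:
Step 1: prey: 31+12-11=32; pred: 12+3-3=12
Step 2: prey: 32+12-11=33; pred: 12+3-3=12
Step 3: prey: 33+13-11=35; pred: 12+3-3=12
Step 4: prey: 35+14-12=37; pred: 12+4-3=13
Step 5: prey: 37+14-14=37; pred: 13+4-3=14
Step 6: prey: 37+14-15=36; pred: 14+5-4=15
Step 7: prey: 36+14-16=34; pred: 15+5-4=16
Step 8: prey: 34+13-16=31; pred: 16+5-4=17
Step 9: prey: 31+12-15=28; pred: 17+5-5=17
Step 10: prey: 28+11-14=25; pred: 17+4-5=16
Max prey = 37 at step 4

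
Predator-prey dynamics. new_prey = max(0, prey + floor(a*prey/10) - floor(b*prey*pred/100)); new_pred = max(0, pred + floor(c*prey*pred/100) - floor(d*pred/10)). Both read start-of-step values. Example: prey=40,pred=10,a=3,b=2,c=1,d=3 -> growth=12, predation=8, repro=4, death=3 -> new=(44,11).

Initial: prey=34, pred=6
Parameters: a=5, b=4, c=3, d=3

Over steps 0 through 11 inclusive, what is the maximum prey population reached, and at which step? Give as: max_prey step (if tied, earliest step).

Step 1: prey: 34+17-8=43; pred: 6+6-1=11
Step 2: prey: 43+21-18=46; pred: 11+14-3=22
Step 3: prey: 46+23-40=29; pred: 22+30-6=46
Step 4: prey: 29+14-53=0; pred: 46+40-13=73
Step 5: prey: 0+0-0=0; pred: 73+0-21=52
Step 6: prey: 0+0-0=0; pred: 52+0-15=37
Step 7: prey: 0+0-0=0; pred: 37+0-11=26
Step 8: prey: 0+0-0=0; pred: 26+0-7=19
Step 9: prey: 0+0-0=0; pred: 19+0-5=14
Step 10: prey: 0+0-0=0; pred: 14+0-4=10
Step 11: prey: 0+0-0=0; pred: 10+0-3=7
Max prey = 46 at step 2

Answer: 46 2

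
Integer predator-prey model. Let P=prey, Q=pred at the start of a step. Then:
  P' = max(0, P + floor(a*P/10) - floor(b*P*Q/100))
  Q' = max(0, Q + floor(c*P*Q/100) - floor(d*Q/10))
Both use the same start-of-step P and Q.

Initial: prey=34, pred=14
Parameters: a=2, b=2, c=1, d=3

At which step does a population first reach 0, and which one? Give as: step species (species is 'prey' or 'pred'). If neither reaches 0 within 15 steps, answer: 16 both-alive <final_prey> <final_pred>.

Step 1: prey: 34+6-9=31; pred: 14+4-4=14
Step 2: prey: 31+6-8=29; pred: 14+4-4=14
Step 3: prey: 29+5-8=26; pred: 14+4-4=14
Step 4: prey: 26+5-7=24; pred: 14+3-4=13
Step 5: prey: 24+4-6=22; pred: 13+3-3=13
Step 6: prey: 22+4-5=21; pred: 13+2-3=12
Step 7: prey: 21+4-5=20; pred: 12+2-3=11
Step 8: prey: 20+4-4=20; pred: 11+2-3=10
Step 9: prey: 20+4-4=20; pred: 10+2-3=9
Step 10: prey: 20+4-3=21; pred: 9+1-2=8
Step 11: prey: 21+4-3=22; pred: 8+1-2=7
Step 12: prey: 22+4-3=23; pred: 7+1-2=6
Step 13: prey: 23+4-2=25; pred: 6+1-1=6
Step 14: prey: 25+5-3=27; pred: 6+1-1=6
Step 15: prey: 27+5-3=29; pred: 6+1-1=6
No extinction within 15 steps

Answer: 16 both-alive 29 6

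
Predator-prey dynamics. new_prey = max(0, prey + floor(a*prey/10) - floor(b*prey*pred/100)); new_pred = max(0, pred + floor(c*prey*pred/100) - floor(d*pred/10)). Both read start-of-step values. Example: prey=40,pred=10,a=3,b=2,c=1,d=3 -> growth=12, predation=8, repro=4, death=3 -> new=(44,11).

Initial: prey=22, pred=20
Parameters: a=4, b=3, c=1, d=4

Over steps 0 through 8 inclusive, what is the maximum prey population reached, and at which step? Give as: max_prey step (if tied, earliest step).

Step 1: prey: 22+8-13=17; pred: 20+4-8=16
Step 2: prey: 17+6-8=15; pred: 16+2-6=12
Step 3: prey: 15+6-5=16; pred: 12+1-4=9
Step 4: prey: 16+6-4=18; pred: 9+1-3=7
Step 5: prey: 18+7-3=22; pred: 7+1-2=6
Step 6: prey: 22+8-3=27; pred: 6+1-2=5
Step 7: prey: 27+10-4=33; pred: 5+1-2=4
Step 8: prey: 33+13-3=43; pred: 4+1-1=4
Max prey = 43 at step 8

Answer: 43 8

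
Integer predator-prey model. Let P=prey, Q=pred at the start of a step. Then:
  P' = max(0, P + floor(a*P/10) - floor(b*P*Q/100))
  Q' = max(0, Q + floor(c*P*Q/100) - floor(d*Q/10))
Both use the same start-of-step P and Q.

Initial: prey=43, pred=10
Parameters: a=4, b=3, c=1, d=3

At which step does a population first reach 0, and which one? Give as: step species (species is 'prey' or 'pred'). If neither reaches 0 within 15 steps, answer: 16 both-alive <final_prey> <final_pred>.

Step 1: prey: 43+17-12=48; pred: 10+4-3=11
Step 2: prey: 48+19-15=52; pred: 11+5-3=13
Step 3: prey: 52+20-20=52; pred: 13+6-3=16
Step 4: prey: 52+20-24=48; pred: 16+8-4=20
Step 5: prey: 48+19-28=39; pred: 20+9-6=23
Step 6: prey: 39+15-26=28; pred: 23+8-6=25
Step 7: prey: 28+11-21=18; pred: 25+7-7=25
Step 8: prey: 18+7-13=12; pred: 25+4-7=22
Step 9: prey: 12+4-7=9; pred: 22+2-6=18
Step 10: prey: 9+3-4=8; pred: 18+1-5=14
Step 11: prey: 8+3-3=8; pred: 14+1-4=11
Step 12: prey: 8+3-2=9; pred: 11+0-3=8
Step 13: prey: 9+3-2=10; pred: 8+0-2=6
Step 14: prey: 10+4-1=13; pred: 6+0-1=5
Step 15: prey: 13+5-1=17; pred: 5+0-1=4
No extinction within 15 steps

Answer: 16 both-alive 17 4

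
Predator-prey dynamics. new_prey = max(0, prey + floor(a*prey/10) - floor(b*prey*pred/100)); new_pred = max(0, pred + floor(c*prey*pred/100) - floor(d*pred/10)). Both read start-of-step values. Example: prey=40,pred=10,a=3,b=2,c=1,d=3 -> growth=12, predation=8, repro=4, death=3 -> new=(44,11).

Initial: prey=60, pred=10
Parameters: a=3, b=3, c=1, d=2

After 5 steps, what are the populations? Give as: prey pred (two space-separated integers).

Answer: 8 30

Derivation:
Step 1: prey: 60+18-18=60; pred: 10+6-2=14
Step 2: prey: 60+18-25=53; pred: 14+8-2=20
Step 3: prey: 53+15-31=37; pred: 20+10-4=26
Step 4: prey: 37+11-28=20; pred: 26+9-5=30
Step 5: prey: 20+6-18=8; pred: 30+6-6=30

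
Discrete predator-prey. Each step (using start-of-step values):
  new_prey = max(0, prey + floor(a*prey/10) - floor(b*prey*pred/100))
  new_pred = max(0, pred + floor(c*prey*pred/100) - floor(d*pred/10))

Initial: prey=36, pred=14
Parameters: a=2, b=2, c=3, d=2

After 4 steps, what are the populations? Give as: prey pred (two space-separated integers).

Step 1: prey: 36+7-10=33; pred: 14+15-2=27
Step 2: prey: 33+6-17=22; pred: 27+26-5=48
Step 3: prey: 22+4-21=5; pred: 48+31-9=70
Step 4: prey: 5+1-7=0; pred: 70+10-14=66

Answer: 0 66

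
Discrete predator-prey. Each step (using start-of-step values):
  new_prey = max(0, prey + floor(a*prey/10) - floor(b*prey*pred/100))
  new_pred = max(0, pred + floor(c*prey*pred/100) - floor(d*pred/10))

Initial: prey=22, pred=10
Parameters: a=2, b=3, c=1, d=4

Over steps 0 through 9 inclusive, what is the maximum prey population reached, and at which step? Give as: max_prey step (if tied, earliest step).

Step 1: prey: 22+4-6=20; pred: 10+2-4=8
Step 2: prey: 20+4-4=20; pred: 8+1-3=6
Step 3: prey: 20+4-3=21; pred: 6+1-2=5
Step 4: prey: 21+4-3=22; pred: 5+1-2=4
Step 5: prey: 22+4-2=24; pred: 4+0-1=3
Step 6: prey: 24+4-2=26; pred: 3+0-1=2
Step 7: prey: 26+5-1=30; pred: 2+0-0=2
Step 8: prey: 30+6-1=35; pred: 2+0-0=2
Step 9: prey: 35+7-2=40; pred: 2+0-0=2
Max prey = 40 at step 9

Answer: 40 9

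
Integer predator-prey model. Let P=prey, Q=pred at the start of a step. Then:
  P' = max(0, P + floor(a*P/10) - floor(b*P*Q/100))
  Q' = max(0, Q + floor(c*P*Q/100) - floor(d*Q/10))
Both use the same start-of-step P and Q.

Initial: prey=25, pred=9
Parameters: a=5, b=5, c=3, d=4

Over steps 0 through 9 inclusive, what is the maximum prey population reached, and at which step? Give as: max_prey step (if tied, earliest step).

Answer: 26 1

Derivation:
Step 1: prey: 25+12-11=26; pred: 9+6-3=12
Step 2: prey: 26+13-15=24; pred: 12+9-4=17
Step 3: prey: 24+12-20=16; pred: 17+12-6=23
Step 4: prey: 16+8-18=6; pred: 23+11-9=25
Step 5: prey: 6+3-7=2; pred: 25+4-10=19
Step 6: prey: 2+1-1=2; pred: 19+1-7=13
Step 7: prey: 2+1-1=2; pred: 13+0-5=8
Step 8: prey: 2+1-0=3; pred: 8+0-3=5
Step 9: prey: 3+1-0=4; pred: 5+0-2=3
Max prey = 26 at step 1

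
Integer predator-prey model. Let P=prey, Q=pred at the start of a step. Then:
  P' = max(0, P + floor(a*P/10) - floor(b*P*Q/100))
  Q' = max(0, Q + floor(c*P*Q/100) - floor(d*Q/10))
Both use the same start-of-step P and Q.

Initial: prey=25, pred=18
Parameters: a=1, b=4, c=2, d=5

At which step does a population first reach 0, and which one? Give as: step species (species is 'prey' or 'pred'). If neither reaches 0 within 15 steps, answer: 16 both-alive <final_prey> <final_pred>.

Answer: 16 both-alive 2 1

Derivation:
Step 1: prey: 25+2-18=9; pred: 18+9-9=18
Step 2: prey: 9+0-6=3; pred: 18+3-9=12
Step 3: prey: 3+0-1=2; pred: 12+0-6=6
Step 4: prey: 2+0-0=2; pred: 6+0-3=3
Step 5: prey: 2+0-0=2; pred: 3+0-1=2
Step 6: prey: 2+0-0=2; pred: 2+0-1=1
Step 7: prey: 2+0-0=2; pred: 1+0-0=1
Steps 8-15: state stable at prey=2, pred=1 (no change)
No extinction within 15 steps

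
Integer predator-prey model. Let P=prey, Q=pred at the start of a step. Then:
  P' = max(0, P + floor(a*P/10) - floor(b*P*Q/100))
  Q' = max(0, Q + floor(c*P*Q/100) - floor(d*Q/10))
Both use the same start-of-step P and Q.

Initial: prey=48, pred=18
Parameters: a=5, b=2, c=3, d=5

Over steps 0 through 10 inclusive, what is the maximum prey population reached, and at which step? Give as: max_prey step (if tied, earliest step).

Answer: 55 1

Derivation:
Step 1: prey: 48+24-17=55; pred: 18+25-9=34
Step 2: prey: 55+27-37=45; pred: 34+56-17=73
Step 3: prey: 45+22-65=2; pred: 73+98-36=135
Step 4: prey: 2+1-5=0; pred: 135+8-67=76
Step 5: prey: 0+0-0=0; pred: 76+0-38=38
Step 6: prey: 0+0-0=0; pred: 38+0-19=19
Step 7: prey: 0+0-0=0; pred: 19+0-9=10
Step 8: prey: 0+0-0=0; pred: 10+0-5=5
Step 9: prey: 0+0-0=0; pred: 5+0-2=3
Step 10: prey: 0+0-0=0; pred: 3+0-1=2
Max prey = 55 at step 1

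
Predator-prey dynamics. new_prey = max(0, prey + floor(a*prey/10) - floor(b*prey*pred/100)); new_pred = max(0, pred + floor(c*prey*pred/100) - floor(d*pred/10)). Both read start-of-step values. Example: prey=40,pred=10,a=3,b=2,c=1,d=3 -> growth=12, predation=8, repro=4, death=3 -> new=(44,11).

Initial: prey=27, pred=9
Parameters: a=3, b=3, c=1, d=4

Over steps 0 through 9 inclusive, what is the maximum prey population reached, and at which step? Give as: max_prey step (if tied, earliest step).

Answer: 53 9

Derivation:
Step 1: prey: 27+8-7=28; pred: 9+2-3=8
Step 2: prey: 28+8-6=30; pred: 8+2-3=7
Step 3: prey: 30+9-6=33; pred: 7+2-2=7
Step 4: prey: 33+9-6=36; pred: 7+2-2=7
Step 5: prey: 36+10-7=39; pred: 7+2-2=7
Step 6: prey: 39+11-8=42; pred: 7+2-2=7
Step 7: prey: 42+12-8=46; pred: 7+2-2=7
Step 8: prey: 46+13-9=50; pred: 7+3-2=8
Step 9: prey: 50+15-12=53; pred: 8+4-3=9
Max prey = 53 at step 9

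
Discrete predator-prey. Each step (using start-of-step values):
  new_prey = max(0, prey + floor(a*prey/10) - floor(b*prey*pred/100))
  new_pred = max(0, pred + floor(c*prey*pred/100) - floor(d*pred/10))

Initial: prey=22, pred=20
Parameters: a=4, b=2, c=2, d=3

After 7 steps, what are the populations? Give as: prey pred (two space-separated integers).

Answer: 9 26

Derivation:
Step 1: prey: 22+8-8=22; pred: 20+8-6=22
Step 2: prey: 22+8-9=21; pred: 22+9-6=25
Step 3: prey: 21+8-10=19; pred: 25+10-7=28
Step 4: prey: 19+7-10=16; pred: 28+10-8=30
Step 5: prey: 16+6-9=13; pred: 30+9-9=30
Step 6: prey: 13+5-7=11; pred: 30+7-9=28
Step 7: prey: 11+4-6=9; pred: 28+6-8=26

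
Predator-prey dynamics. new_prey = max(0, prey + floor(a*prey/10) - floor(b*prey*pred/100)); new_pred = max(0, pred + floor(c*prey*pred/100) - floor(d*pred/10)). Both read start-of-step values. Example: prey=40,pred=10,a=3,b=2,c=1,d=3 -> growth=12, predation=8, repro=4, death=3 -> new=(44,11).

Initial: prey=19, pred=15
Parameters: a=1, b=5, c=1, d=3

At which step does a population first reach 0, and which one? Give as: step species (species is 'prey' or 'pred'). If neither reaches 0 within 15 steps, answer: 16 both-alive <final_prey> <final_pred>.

Step 1: prey: 19+1-14=6; pred: 15+2-4=13
Step 2: prey: 6+0-3=3; pred: 13+0-3=10
Step 3: prey: 3+0-1=2; pred: 10+0-3=7
Step 4: prey: 2+0-0=2; pred: 7+0-2=5
Step 5: prey: 2+0-0=2; pred: 5+0-1=4
Step 6: prey: 2+0-0=2; pred: 4+0-1=3
Step 7: prey: 2+0-0=2; pred: 3+0-0=3
Steps 8-15: state stable at prey=2, pred=3 (no change)
No extinction within 15 steps

Answer: 16 both-alive 2 3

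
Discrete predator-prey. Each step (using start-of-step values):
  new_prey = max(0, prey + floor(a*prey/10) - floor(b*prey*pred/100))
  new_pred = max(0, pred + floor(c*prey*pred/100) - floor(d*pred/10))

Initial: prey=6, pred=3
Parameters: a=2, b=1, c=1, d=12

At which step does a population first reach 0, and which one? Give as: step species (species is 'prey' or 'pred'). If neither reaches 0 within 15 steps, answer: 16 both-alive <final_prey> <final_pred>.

Step 1: prey: 6+1-0=7; pred: 3+0-3=0
First extinction: pred at step 1

Answer: 1 pred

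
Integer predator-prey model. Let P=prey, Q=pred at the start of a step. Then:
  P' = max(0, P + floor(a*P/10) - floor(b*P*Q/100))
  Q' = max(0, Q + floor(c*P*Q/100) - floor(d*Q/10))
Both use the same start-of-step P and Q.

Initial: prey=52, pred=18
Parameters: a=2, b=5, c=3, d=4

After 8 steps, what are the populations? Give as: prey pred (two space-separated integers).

Answer: 0 3

Derivation:
Step 1: prey: 52+10-46=16; pred: 18+28-7=39
Step 2: prey: 16+3-31=0; pred: 39+18-15=42
Step 3: prey: 0+0-0=0; pred: 42+0-16=26
Step 4: prey: 0+0-0=0; pred: 26+0-10=16
Step 5: prey: 0+0-0=0; pred: 16+0-6=10
Step 6: prey: 0+0-0=0; pred: 10+0-4=6
Step 7: prey: 0+0-0=0; pred: 6+0-2=4
Step 8: prey: 0+0-0=0; pred: 4+0-1=3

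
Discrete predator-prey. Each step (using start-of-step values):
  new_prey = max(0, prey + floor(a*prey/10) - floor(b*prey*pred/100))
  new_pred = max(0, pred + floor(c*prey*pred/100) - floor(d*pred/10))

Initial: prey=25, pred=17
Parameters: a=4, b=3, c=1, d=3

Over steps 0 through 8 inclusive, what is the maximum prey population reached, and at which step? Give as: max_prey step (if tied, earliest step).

Answer: 29 8

Derivation:
Step 1: prey: 25+10-12=23; pred: 17+4-5=16
Step 2: prey: 23+9-11=21; pred: 16+3-4=15
Step 3: prey: 21+8-9=20; pred: 15+3-4=14
Step 4: prey: 20+8-8=20; pred: 14+2-4=12
Step 5: prey: 20+8-7=21; pred: 12+2-3=11
Step 6: prey: 21+8-6=23; pred: 11+2-3=10
Step 7: prey: 23+9-6=26; pred: 10+2-3=9
Step 8: prey: 26+10-7=29; pred: 9+2-2=9
Max prey = 29 at step 8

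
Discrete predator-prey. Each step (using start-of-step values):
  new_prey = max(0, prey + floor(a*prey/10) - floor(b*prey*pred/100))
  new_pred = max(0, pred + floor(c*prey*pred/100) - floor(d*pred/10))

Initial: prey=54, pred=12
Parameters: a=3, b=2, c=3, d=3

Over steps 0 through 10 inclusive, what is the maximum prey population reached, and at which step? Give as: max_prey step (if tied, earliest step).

Step 1: prey: 54+16-12=58; pred: 12+19-3=28
Step 2: prey: 58+17-32=43; pred: 28+48-8=68
Step 3: prey: 43+12-58=0; pred: 68+87-20=135
Step 4: prey: 0+0-0=0; pred: 135+0-40=95
Step 5: prey: 0+0-0=0; pred: 95+0-28=67
Step 6: prey: 0+0-0=0; pred: 67+0-20=47
Step 7: prey: 0+0-0=0; pred: 47+0-14=33
Step 8: prey: 0+0-0=0; pred: 33+0-9=24
Step 9: prey: 0+0-0=0; pred: 24+0-7=17
Step 10: prey: 0+0-0=0; pred: 17+0-5=12
Max prey = 58 at step 1

Answer: 58 1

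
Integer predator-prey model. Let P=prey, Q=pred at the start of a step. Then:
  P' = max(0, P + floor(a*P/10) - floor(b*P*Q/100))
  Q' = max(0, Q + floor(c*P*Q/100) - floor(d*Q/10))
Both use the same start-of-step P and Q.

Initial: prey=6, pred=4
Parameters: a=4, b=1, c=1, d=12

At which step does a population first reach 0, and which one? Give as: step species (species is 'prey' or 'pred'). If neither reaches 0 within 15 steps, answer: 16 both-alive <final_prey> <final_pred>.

Answer: 1 pred

Derivation:
Step 1: prey: 6+2-0=8; pred: 4+0-4=0
First extinction: pred at step 1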